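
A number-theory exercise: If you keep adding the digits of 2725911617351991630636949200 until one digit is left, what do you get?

2+7+2+5+9+1+1+6+1+7+3+5+1+9+9+1+6+3+0+6+3+6+9+4+9+2+0+0 = 117
1+1+7 = 9

9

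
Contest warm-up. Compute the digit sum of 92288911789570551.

9+2+2+8+8+9+1+1+7+8+9+5+7+0+5+5+1 = 87

87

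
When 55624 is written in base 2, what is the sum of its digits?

7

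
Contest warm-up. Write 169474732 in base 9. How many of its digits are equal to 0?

169474732 in base 9 is 383805557.
The digit 0 appears 1 time.

1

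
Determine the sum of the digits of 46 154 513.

29

4+6+1+5+4+5+1+3 = 29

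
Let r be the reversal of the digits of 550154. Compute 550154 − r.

99099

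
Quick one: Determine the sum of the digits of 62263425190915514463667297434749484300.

6+2+2+6+3+4+2+5+1+9+0+9+1+5+5+1+4+4+6+3+6+6+7+2+9+7+4+3+4+7+4+9+4+8+4+3+0+0 = 165

165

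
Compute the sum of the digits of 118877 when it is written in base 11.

118877 in base 11 is 81350.
Digit sum: 8+1+3+5+0 = 17.

17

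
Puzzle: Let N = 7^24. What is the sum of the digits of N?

7^24 = 191581231380566414401
Sum of its 21 digits: 73.

73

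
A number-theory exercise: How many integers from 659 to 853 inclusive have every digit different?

141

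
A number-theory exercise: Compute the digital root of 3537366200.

3+5+3+7+3+6+6+2+0+0 = 35
3+5 = 8
(Equivalently, 3537366200 mod 9 = 8.)

8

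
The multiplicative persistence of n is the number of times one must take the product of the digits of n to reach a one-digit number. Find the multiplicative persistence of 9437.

3

9437 → 756 → 210 → 0 (3 steps)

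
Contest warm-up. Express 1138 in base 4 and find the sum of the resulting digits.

7

1138 in base 4 is 101302.
Digit sum: 1+0+1+3+0+2 = 7.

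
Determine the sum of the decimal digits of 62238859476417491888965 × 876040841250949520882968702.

62238859476417491888965 × 876040841250949520882968702 = 54523782814220411227428963094557412470094954173430
Sum of its 50 digits: 199.

199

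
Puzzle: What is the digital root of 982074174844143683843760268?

1

9+8+2+0+7+4+1+7+4+8+4+4+1+4+3+6+8+3+8+4+3+7+6+0+2+6+8 = 127
1+2+7 = 10
1+0 = 1
(Equivalently, 982074174844143683843760268 mod 9 = 1.)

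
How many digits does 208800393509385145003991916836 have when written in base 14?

26

208800393509385145003991916836 in base 14 is 48D674BB6C3B28236AC1AB2004, which has 26 digits.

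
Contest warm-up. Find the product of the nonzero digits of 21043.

24

2×1×4×3 = 24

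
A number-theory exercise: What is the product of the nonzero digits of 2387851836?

1935360

2×3×8×7×8×5×1×8×3×6 = 1935360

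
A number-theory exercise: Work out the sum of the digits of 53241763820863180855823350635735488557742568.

5+3+2+4+1+7+6+3+8+2+0+8+6+3+1+8+0+8+5+5+8+2+3+3+5+0+6+3+5+7+3+5+4+8+8+5+5+7+7+4+2+5+6+8 = 204

204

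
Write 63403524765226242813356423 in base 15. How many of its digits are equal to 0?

63403524765226242813356423 in base 15 is CAA14DD1226074B4CE1268.
The digit 0 appears 1 time.

1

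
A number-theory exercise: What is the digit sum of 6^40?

6^40 = 13367494538843734067838845976576
Sum of its 32 digits: 171.

171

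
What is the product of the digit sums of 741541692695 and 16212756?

1770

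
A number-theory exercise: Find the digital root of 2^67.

The digital root of n equals n mod 9 (or 9 when 9 | n), so we need 2^67 mod 9.
2^67 ≡ 2 (mod 9), so the digital root is 2.

2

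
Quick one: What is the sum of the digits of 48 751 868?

4+8+7+5+1+8+6+8 = 47

47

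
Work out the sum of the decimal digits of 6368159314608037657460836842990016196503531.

6+3+6+8+1+5+9+3+1+4+6+0+8+0+3+7+6+5+7+4+6+0+8+3+6+8+4+2+9+9+0+0+1+6+1+9+6+5+0+3+5+3+1 = 187

187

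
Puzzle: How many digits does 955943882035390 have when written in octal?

17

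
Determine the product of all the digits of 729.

7×2×9 = 126

126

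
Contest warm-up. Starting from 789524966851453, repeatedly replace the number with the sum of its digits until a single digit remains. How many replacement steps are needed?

3

789524966851453 → 82 → 10 → 1 (3 steps)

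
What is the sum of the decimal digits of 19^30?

163

19^30 = 230466617897195215045509519405933293401
Sum of its 39 digits: 163.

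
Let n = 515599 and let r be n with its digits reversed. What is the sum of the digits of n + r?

Reversal of 515599 is 995515; 515599 + 995515 = 1511114.
Digit sum of 1511114: 1+5+1+1+1+1+4 = 14.

14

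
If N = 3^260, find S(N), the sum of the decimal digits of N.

3^260 = 11259684642548723353960122729962565552251726915490860177319990778832921883011081311221143301482878371266744908784460854277201
Sum of its 125 digits: 540.

540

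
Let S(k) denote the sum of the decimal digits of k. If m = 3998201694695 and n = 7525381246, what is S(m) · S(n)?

3053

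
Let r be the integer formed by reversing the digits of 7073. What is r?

Reversing 7073 gives 3707.

3707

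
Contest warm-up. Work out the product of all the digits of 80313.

0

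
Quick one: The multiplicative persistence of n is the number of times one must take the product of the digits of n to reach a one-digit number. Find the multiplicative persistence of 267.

3

267 → 84 → 32 → 6 (3 steps)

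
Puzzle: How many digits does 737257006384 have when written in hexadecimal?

10

737257006384 in base 16 is ABA7F12530, which has 10 digits.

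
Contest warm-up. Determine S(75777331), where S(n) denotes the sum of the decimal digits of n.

7+5+7+7+7+3+3+1 = 40

40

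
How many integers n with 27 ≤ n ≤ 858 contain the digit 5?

The integers in [27, 858] that contain the digit 5: 35, 45, 50, 51, 52, 53, …, 857, 858.
244 qualify.

244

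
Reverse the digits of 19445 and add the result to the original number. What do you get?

Reverse of 19445 is 54491.
19445 + 54491 = 73936

73936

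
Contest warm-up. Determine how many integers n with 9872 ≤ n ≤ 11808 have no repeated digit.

341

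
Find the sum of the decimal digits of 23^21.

152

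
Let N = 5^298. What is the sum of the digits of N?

967

5^298 = 19636373861190906212383087819945102571900862049997798260446196468748421018886863425840391536149327809108734286260527514052671674441698875611230059296435853809012421857839447714155767243937589228153228759765625
Sum of its 209 digits: 967.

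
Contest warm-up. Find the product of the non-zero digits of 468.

192

4×6×8 = 192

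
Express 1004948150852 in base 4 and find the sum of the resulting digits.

1004948150852 in base 4 is 32213323210331221010.
Digit sum: 3+2+2+1+3+3+2+3+2+1+0+3+3+1+2+2+1+0+1+0 = 35.

35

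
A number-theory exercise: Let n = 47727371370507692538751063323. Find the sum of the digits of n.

4+7+7+2+7+3+7+1+3+7+0+5+0+7+6+9+2+5+3+8+7+5+1+0+6+3+3+2+3 = 123

123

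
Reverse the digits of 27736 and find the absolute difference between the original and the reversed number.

Reverse of 27736 is 63772.
|27736 − 63772| = 36036

36036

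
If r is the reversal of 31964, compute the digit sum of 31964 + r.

37

Reversal of 31964 is 46913; 31964 + 46913 = 78877.
Digit sum of 78877: 7+8+8+7+7 = 37.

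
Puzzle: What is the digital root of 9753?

9+7+5+3 = 24
2+4 = 6

6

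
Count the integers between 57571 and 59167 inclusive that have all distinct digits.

The integers in [57571, 59167] that have all distinct digits: 57601, 57602, 57603, 57604, 57608, 57609, …, 59164, 59167.
533 qualify.

533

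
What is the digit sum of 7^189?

703

7^189 = 5290900114688003880913929262431876014847986380655669744284715863995739103511564781266088714863127732599055455273608421617379187160310202302336814279024706709607
Sum of its 160 digits: 703.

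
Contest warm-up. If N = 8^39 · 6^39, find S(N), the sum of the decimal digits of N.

297

8^39 · 6^39 = 370175999469438852037500553346201751380157764742896248712343846912
Sum of its 66 digits: 297.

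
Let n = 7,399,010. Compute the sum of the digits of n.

29

7+3+9+9+0+1+0 = 29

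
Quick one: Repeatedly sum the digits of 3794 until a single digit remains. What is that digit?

5

3+7+9+4 = 23
2+3 = 5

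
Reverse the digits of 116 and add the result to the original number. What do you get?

Reverse of 116 is 611.
116 + 611 = 727

727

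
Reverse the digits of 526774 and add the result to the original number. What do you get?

1004399

Reverse of 526774 is 477625.
526774 + 477625 = 1004399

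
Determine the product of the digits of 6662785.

120960

6×6×6×2×7×8×5 = 120960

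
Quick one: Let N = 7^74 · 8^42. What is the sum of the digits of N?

499

7^74 · 8^42 = 29311255066795627037817680929527419318804193277783343259994619629247195489962839407066931332997185536
Sum of its 101 digits: 499.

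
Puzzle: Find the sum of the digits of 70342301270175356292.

7+0+3+4+2+3+0+1+2+7+0+1+7+5+3+5+6+2+9+2 = 69

69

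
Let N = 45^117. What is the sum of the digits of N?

45^117 = 26660243500757278584885384561850321477249668655617669068005060649747246880905800621125899063844549394519574173041266044009870703464981786684634330433546663130517373474503983743488788604736328125
Sum of its 194 digits: 882.

882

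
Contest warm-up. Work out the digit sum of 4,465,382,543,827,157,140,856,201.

4+4+6+5+3+8+2+5+4+3+8+2+7+1+5+7+1+4+0+8+5+6+2+0+1 = 101

101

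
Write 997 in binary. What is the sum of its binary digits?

7

997 in base 2 is 1111100101.
Digit sum: 1+1+1+1+1+0+0+1+0+1 = 7.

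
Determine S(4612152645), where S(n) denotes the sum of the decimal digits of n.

4+6+1+2+1+5+2+6+4+5 = 36

36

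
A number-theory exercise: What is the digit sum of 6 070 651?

25

6+0+7+0+6+5+1 = 25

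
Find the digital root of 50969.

2

5+0+9+6+9 = 29
2+9 = 11
1+1 = 2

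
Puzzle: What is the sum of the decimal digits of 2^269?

347

2^269 = 948568795032094272909893509191171341133987714380927500611236528192824358010355712
Sum of its 81 digits: 347.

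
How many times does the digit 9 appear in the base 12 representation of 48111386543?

1

48111386543 in base 12 is 93A84A56BB.
The digit 9 appears 1 time.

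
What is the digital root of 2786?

2+7+8+6 = 23
2+3 = 5
(Equivalently, 2786 mod 9 = 5.)

5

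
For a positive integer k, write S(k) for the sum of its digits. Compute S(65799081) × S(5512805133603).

S(65799081) = 6+5+7+9+9+0+8+1 = 45.
S(5512805133603) = 5+5+1+2+8+0+5+1+3+3+6+0+3 = 42.
45 · 42 = 1890.

1890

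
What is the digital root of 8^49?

The digital root of n equals n mod 9 (or 9 when 9 | n), so we need 8^49 mod 9.
8^49 ≡ 8 (mod 9), so the digital root is 8.

8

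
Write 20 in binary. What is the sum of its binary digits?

2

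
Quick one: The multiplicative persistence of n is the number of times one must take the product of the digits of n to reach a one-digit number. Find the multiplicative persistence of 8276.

8276 → 672 → 84 → 32 → 6 (4 steps)

4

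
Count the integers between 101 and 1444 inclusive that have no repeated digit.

837

The integers in [101, 1444] that have no repeated digit: 102, 103, 104, 105, 106, 107, …, 1438, 1439.
837 qualify.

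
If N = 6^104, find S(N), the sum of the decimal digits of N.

6^104 = 846700936056091894301310586236842935416138248772949513519821268414868295354679296
Sum of its 81 digits: 378.

378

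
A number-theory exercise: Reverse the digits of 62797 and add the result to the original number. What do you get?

Reverse of 62797 is 79726.
62797 + 79726 = 142523

142523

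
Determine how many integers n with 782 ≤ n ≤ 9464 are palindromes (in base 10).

The integers in [782, 9464] that are palindromes (in base 10): 787, 797, 808, 818, 828, 838, …, 9339, 9449.
107 qualify.

107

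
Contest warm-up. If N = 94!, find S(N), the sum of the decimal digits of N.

549

94! = 108736615665674308027365285256786601004186803580182872307497374434045199869417927630229109214583415458560865651202385340530688000000000000000000000
Sum of its 147 digits: 549.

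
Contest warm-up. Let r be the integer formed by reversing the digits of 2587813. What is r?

3187852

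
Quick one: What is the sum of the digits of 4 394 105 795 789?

4+3+9+4+1+0+5+7+9+5+7+8+9 = 71

71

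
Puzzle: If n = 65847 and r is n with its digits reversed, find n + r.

Reverse of 65847 is 74856.
65847 + 74856 = 140703

140703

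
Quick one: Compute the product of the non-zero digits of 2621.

24

2×6×2×1 = 24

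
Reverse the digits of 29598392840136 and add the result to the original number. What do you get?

Reverse of 29598392840136 is 63104829389592.
29598392840136 + 63104829389592 = 92703222229728

92703222229728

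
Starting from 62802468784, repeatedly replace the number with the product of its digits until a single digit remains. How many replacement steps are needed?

62802468784 → 0 (1 step)

1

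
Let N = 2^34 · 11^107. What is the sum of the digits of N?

2^34 · 11^107 = 46135705324089711970833574828783551788341187731397155962964872166417241218892974995590897647003075134997363584614965182464
Sum of its 122 digits: 593.

593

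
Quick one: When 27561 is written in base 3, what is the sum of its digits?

27561 in base 3 is 1101210210.
Digit sum: 1+1+0+1+2+1+0+2+1+0 = 9.

9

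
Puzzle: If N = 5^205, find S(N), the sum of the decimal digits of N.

5^205 = 194469227433160678348252001680628882518445380272536472909409894212178088563605732536998275722678550529905205923597577566397376358509063720703125
Sum of its 144 digits: 662.

662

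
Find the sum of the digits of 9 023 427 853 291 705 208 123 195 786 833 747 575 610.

175

9+0+2+3+4+2+7+8+5+3+2+9+1+7+0+5+2+0+8+1+2+3+1+9+5+7+8+6+8+3+3+7+4+7+5+7+5+6+1+0 = 175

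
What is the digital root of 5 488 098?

5+4+8+8+0+9+8 = 42
4+2 = 6
(Equivalently, 5 488 098 mod 9 = 6.)

6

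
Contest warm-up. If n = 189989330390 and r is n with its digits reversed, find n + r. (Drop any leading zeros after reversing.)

283023320371

Reverse of 189989330390 is 93033989981.
189989330390 + 93033989981 = 283023320371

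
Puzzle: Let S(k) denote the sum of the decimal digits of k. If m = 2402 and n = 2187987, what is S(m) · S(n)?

336

S(2402) = 2+4+0+2 = 8.
S(2187987) = 2+1+8+7+9+8+7 = 42.
8 · 42 = 336.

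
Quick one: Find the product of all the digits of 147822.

896

1×4×7×8×2×2 = 896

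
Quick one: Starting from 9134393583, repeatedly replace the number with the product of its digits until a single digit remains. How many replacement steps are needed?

2

9134393583 → 1049760 → 0 (2 steps)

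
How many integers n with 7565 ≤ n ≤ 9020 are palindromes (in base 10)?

15

The integers in [7565, 9020] that are palindromes (in base 10): 7667, 7777, 7887, 7997, 8008, 8118, …, 8998, 9009.
15 qualify.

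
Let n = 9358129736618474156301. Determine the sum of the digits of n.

9+3+5+8+1+2+9+7+3+6+6+1+8+4+7+4+1+5+6+3+0+1 = 99

99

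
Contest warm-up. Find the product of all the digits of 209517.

2×0×9×5×1×7 = 0

0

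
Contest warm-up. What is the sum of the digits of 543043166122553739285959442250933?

139

5+4+3+0+4+3+1+6+6+1+2+2+5+5+3+7+3+9+2+8+5+9+5+9+4+4+2+2+5+0+9+3+3 = 139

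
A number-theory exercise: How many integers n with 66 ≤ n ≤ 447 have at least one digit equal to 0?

The integers in [66, 447] that have at least one digit equal to 0: 70, 80, 90, 100, 101, 102, …, 430, 440.
74 qualify.

74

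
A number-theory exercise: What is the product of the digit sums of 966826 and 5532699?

1443

S(966826) = 9+6+6+8+2+6 = 37.
S(5532699) = 5+5+3+2+6+9+9 = 39.
37 · 39 = 1443.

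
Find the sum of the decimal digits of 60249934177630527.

6+0+2+4+9+9+3+4+1+7+7+6+3+0+5+2+7 = 75

75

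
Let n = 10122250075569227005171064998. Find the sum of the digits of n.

1+0+1+2+2+2+5+0+0+7+5+5+6+9+2+2+7+0+0+5+1+7+1+0+6+4+9+9+8 = 106

106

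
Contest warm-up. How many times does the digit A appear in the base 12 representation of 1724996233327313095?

1724996233327313095 in base 12 is 93B659826AA726407.
The digit A appears 2 times.

2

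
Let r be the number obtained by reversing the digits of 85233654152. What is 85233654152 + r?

Reverse of 85233654152 is 25145633258.
85233654152 + 25145633258 = 110379287410

110379287410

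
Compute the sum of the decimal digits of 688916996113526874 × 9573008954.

688916996113526874 × 9573008954 = 6595008572357575965321629796
Sum of its 28 digits: 144.

144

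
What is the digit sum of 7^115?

412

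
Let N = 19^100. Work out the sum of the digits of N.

19^100 = 75051624198251984443456989853061891539043939434909537798332873934101480896578056472849915762891214746171016655874432115640378001
Sum of its 128 digits: 595.

595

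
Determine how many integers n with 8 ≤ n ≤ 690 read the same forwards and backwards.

70

The integers in [8, 690] that read the same forwards and backwards: 8, 9, 11, 22, 33, 44, …, 676, 686.
70 qualify.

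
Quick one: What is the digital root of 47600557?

4+7+6+0+0+5+5+7 = 34
3+4 = 7
(Equivalently, 47600557 mod 9 = 7.)

7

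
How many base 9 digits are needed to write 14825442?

14825442 in base 9 is 30805613, which has 8 digits.

8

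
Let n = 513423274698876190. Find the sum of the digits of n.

5+1+3+4+2+3+2+7+4+6+9+8+8+7+6+1+9+0 = 85

85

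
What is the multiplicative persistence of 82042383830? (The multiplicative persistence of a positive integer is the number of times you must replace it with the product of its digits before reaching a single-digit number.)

82042383830 → 0 (1 step)

1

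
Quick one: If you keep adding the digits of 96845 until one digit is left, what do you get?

5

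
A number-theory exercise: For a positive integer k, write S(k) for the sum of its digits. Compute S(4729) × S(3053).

S(4729) = 4+7+2+9 = 22.
S(3053) = 3+0+5+3 = 11.
22 · 11 = 242.

242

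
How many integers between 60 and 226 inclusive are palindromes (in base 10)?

17

The integers in [60, 226] that are palindromes (in base 10): 66, 77, 88, 99, 101, 111, …, 212, 222.
17 qualify.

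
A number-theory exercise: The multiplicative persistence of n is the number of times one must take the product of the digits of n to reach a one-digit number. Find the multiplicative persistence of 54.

2

54 → 20 → 0 (2 steps)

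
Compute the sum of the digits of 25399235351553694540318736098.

2+5+3+9+9+2+3+5+3+5+1+5+5+3+6+9+4+5+4+0+3+1+8+7+3+6+0+9+8 = 133

133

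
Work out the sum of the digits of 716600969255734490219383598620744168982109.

198

7+1+6+6+0+0+9+6+9+2+5+5+7+3+4+4+9+0+2+1+9+3+8+3+5+9+8+6+2+0+7+4+4+1+6+8+9+8+2+1+0+9 = 198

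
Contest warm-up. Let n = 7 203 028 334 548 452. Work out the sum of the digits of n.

7+2+0+3+0+2+8+3+3+4+5+4+8+4+5+2 = 60

60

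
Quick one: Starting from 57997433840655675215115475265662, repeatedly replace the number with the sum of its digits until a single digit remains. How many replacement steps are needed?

57997433840655675215115475265662 → 151 → 7 (2 steps)

2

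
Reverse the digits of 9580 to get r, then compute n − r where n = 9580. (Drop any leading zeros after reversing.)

8721

Reverse of 9580 is 859.
9580 − 859 = 8721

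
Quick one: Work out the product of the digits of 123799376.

428652

1×2×3×7×9×9×3×7×6 = 428652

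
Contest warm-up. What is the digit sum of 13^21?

91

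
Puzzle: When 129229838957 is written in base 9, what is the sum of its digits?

37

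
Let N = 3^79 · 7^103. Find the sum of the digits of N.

522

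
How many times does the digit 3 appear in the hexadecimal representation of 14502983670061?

2

14502983670061 in base 16 is D30BD30992D.
The digit 3 appears 2 times.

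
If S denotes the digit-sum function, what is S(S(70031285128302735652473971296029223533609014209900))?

First digit sum: 187.
1+8+7 = 16.

16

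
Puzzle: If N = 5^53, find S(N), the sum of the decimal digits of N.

119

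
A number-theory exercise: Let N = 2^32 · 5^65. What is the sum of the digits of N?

2^32 · 5^65 = 11641532182693481445312500000000000000000000000000000000
Sum of its 56 digits: 89.

89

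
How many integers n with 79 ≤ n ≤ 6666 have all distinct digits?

The integers in [79, 6666] that have all distinct digits: 79, 80, 81, 82, 83, 84, …, 6597, 6598.
3523 qualify.

3523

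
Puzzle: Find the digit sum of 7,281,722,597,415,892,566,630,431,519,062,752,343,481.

173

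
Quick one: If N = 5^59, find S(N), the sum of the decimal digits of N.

5^59 = 173472347597680709441192448139190673828125
Sum of its 42 digits: 191.

191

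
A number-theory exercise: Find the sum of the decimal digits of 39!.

39! = 20397882081197443358640281739902897356800000000
Sum of its 47 digits: 189.

189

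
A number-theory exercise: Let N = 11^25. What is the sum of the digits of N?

101

11^25 = 108347059433883722041830251
Sum of its 27 digits: 101.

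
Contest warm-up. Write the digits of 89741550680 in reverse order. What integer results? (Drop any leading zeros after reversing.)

8605514798

Reversing 89741550680 gives 8605514798.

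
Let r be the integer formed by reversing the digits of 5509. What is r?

9055

Reversing 5509 gives 9055.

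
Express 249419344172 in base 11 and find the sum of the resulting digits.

82

249419344172 in base 11 is 968617989A9.
Digit sum: 9+6+8+6+1+7+9+8+9+10+9 = 82.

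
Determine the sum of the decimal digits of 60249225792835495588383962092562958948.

6+0+2+4+9+2+2+5+7+9+2+8+3+5+4+9+5+5+8+8+3+8+3+9+6+2+0+9+2+5+6+2+9+5+8+9+4+8 = 201

201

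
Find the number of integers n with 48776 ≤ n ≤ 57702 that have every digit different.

2652

The integers in [48776, 57702] that have every digit different: 48790, 48791, 48792, 48793, 48795, 48796, …, 57694, 57698.
2652 qualify.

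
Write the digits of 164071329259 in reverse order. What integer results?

952923170461

Reversing 164071329259 gives 952923170461.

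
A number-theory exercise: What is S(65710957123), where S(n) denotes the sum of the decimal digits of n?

46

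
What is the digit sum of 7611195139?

7+6+1+1+1+9+5+1+3+9 = 43

43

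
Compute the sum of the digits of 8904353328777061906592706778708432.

8+9+0+4+3+5+3+3+2+8+7+7+7+0+6+1+9+0+6+5+9+2+7+0+6+7+7+8+7+0+8+4+3+2 = 163

163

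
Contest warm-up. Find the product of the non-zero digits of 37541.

3×7×5×4×1 = 420

420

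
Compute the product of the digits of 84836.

8×4×8×3×6 = 4608

4608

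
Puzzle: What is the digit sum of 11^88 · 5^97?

11^88 · 5^97 = 2771065009614766309922266650277135497324665454779213145582342387455831588451303812327524559303704338362508083865468695890232897482974294689483940601348876953125
Sum of its 160 digits: 737.

737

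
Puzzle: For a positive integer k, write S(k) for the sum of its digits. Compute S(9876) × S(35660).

S(9876) = 9+8+7+6 = 30.
S(35660) = 3+5+6+6+0 = 20.
30 · 20 = 600.

600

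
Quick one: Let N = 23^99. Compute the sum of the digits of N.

611

23^99 = 647225717667958234512676373328684966608135637121798638546825574314018838197362232702277832316406382792759851833889013515631314023038087
Sum of its 135 digits: 611.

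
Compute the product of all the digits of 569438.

25920

5×6×9×4×3×8 = 25920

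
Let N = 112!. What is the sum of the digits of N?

112! = 197450685722107402353682037275992488341277868034975337796656295094902858969771811440894224355027779366597957338237853638272334919686385621811850780464277094400000000000000000000000000
Sum of its 183 digits: 765.

765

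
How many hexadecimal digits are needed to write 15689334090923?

11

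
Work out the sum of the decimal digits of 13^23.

106

13^23 = 41753905413413116367045797
Sum of its 26 digits: 106.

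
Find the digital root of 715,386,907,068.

6

7+1+5+3+8+6+9+0+7+0+6+8 = 60
6+0 = 6
(Equivalently, 715,386,907,068 mod 9 = 6.)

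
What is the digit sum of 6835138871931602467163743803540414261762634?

6+8+3+5+1+3+8+8+7+1+9+3+1+6+0+2+4+6+7+1+6+3+7+4+3+8+0+3+5+4+0+4+1+4+2+6+1+7+6+2+6+3+4 = 178

178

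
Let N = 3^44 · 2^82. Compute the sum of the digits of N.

3^44 · 2^82 = 4762059880219840099888127998248738065139892224
Sum of its 46 digits: 234.

234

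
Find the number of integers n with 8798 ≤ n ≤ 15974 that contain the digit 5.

The integers in [8798, 15974] that contain the digit 5: 8805, 8815, 8825, 8835, 8845, 8850, …, 15973, 15974.
2639 qualify.

2639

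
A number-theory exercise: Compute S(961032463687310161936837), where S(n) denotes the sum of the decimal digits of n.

103

9+6+1+0+3+2+4+6+3+6+8+7+3+1+0+1+6+1+9+3+6+8+3+7 = 103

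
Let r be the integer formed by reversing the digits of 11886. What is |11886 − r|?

Reverse of 11886 is 68811.
|11886 − 68811| = 56925

56925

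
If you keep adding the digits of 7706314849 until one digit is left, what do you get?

4

7+7+0+6+3+1+4+8+4+9 = 49
4+9 = 13
1+3 = 4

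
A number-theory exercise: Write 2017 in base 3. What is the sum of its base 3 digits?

9

2017 in base 3 is 2202201.
Digit sum: 2+2+0+2+2+0+1 = 9.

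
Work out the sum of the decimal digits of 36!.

171

36! = 371993326789901217467999448150835200000000
Sum of its 42 digits: 171.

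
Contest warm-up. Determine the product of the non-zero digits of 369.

162

3×6×9 = 162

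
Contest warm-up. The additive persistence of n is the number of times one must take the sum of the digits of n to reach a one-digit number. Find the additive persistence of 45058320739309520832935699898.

45058320739309520832935699898 → 144 → 9 (2 steps)

2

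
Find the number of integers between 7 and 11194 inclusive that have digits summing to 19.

719

The integers in [7, 11194] that have digits summing to 19: 199, 289, 298, 379, 388, 397, …, 11179, 11188.
719 qualify.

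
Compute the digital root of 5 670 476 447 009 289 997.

4

5+6+7+0+4+7+6+4+4+7+0+0+9+2+8+9+9+9+7 = 103
1+0+3 = 4
(Equivalently, 5 670 476 447 009 289 997 mod 9 = 4.)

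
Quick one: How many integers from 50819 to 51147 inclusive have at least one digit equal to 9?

141

The integers in [50819, 51147] that have at least one digit equal to 9: 50819, 50829, 50839, 50849, 50859, 50869, …, 51129, 51139.
141 qualify.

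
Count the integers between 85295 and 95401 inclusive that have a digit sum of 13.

35

The integers in [85295, 95401] that have a digit sum of 13: 90004, 90013, 90022, 90031, 90040, 90103, …, 93100, 94000.
35 qualify.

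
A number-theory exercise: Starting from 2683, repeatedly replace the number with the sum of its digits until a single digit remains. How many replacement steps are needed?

3

2683 → 19 → 10 → 1 (3 steps)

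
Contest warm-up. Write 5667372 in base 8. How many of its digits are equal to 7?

1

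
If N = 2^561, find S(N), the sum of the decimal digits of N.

2^561 = 7547924849643082704483109161976537781833842440832880856752412600491248324784297704172253450355317535082936750061527689799541169259849585265122868502865392087298790653952
Sum of its 169 digits: 791.

791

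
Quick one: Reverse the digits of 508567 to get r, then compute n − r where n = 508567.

-257238

Reverse of 508567 is 765805.
508567 − 765805 = -257238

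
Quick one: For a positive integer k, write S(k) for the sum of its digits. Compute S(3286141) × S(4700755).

700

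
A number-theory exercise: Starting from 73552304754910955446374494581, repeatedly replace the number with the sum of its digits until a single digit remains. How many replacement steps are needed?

73552304754910955446374494581 → 133 → 7 (2 steps)

2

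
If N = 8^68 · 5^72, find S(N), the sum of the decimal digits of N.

181

8^68 · 5^72 = 5444517870735015415413993718908291383296000000000000000000000000000000000000000000000000000000000000000000000000
Sum of its 112 digits: 181.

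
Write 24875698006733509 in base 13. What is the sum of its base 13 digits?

24875698006733509 in base 13 is 641939344AB4410.
Digit sum: 6+4+1+9+3+9+3+4+4+10+11+4+4+1+0 = 73.

73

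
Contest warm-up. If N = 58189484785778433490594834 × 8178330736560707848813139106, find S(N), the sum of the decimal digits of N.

58189484785778433490594834 × 8178330736560707848813139106 = 475892851968163439139842209909648858534679974726978404
Sum of its 54 digits: 294.

294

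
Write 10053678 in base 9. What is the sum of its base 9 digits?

22

10053678 in base 9 is 20823043.
Digit sum: 2+0+8+2+3+0+4+3 = 22.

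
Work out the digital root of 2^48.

The digital root of n equals n mod 9 (or 9 when 9 | n), so we need 2^48 mod 9.
2^48 ≡ 1 (mod 9), so the digital root is 1.

1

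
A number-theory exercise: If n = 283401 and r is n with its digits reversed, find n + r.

Reverse of 283401 is 104382.
283401 + 104382 = 387783

387783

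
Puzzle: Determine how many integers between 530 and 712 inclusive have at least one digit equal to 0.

The integers in [530, 712] that have at least one digit equal to 0: 530, 540, 550, 560, 570, 580, …, 709, 710.
37 qualify.

37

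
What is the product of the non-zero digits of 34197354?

45360

3×4×1×9×7×3×5×4 = 45360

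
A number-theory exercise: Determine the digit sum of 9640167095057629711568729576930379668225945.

218

9+6+4+0+1+6+7+0+9+5+0+5+7+6+2+9+7+1+1+5+6+8+7+2+9+5+7+6+9+3+0+3+7+9+6+6+8+2+2+5+9+4+5 = 218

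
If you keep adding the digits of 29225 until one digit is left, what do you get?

2+9+2+2+5 = 20
2+0 = 2

2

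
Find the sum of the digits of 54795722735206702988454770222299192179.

5+4+7+9+5+7+2+2+7+3+5+2+0+6+7+0+2+9+8+8+4+5+4+7+7+0+2+2+2+2+9+9+1+9+2+1+7+9 = 180

180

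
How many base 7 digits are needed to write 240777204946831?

18

240777204946831 in base 7 is 101500402411413400, which has 18 digits.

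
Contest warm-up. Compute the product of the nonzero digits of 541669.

5×4×1×6×6×9 = 6480

6480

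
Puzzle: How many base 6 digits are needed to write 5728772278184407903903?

28

5728772278184407903903 in base 6 is 5333003053433303232534221251, which has 28 digits.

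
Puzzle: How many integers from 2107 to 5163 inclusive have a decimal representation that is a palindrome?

31

The integers in [2107, 5163] that have a decimal representation that is a palindrome: 2112, 2222, 2332, 2442, 2552, 2662, …, 5005, 5115.
31 qualify.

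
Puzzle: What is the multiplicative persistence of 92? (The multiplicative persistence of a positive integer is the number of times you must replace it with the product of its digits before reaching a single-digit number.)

92 → 18 → 8 (2 steps)

2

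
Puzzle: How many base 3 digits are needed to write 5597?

5597 in base 3 is 21200022, which has 8 digits.

8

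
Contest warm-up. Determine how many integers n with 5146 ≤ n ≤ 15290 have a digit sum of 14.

529

The integers in [5146, 15290] that have a digit sum of 14: 5153, 5162, 5171, 5180, 5207, 5216, …, 15251, 15260.
529 qualify.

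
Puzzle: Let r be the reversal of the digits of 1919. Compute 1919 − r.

-7272

Reverse of 1919 is 9191.
1919 − 9191 = -7272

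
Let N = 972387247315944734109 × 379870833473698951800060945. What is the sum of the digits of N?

972387247315944734109 × 379870833473698951800060945 = 369381554097103760125258988911950677198020273005
Sum of its 48 digits: 207.

207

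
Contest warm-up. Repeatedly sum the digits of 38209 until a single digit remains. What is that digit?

3+8+2+0+9 = 22
2+2 = 4

4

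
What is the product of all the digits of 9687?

3024

9×6×8×7 = 3024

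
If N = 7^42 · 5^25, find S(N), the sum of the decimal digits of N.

7^42 · 5^25 = 92975342954558840781846738404624476730823516845703125
Sum of its 53 digits: 248.

248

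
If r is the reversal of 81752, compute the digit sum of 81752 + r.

Reversal of 81752 is 25718; 81752 + 25718 = 107470.
Digit sum of 107470: 1+0+7+4+7+0 = 19.

19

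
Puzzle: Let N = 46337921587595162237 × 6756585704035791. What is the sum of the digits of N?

174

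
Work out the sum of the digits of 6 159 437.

35

6+1+5+9+4+3+7 = 35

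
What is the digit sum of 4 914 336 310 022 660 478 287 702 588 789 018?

149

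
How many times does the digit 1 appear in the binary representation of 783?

6

783 in base 2 is 1100001111.
The digit 1 appears 6 times.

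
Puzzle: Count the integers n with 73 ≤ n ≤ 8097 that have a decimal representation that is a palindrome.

164

The integers in [73, 8097] that have a decimal representation that is a palindrome: 77, 88, 99, 101, 111, 121, …, 7997, 8008.
164 qualify.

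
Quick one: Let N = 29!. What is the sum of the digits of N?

126

29! = 8841761993739701954543616000000
Sum of its 31 digits: 126.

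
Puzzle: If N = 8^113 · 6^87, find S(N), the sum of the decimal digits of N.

747

8^113 · 6^87 = 56017963140341142291528542892328097184858835915659441816315489896858832014331284256091519858103986042658056043445854209433095208637938725047653431500293350770636245434368
Sum of its 170 digits: 747.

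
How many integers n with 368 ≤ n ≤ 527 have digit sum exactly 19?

7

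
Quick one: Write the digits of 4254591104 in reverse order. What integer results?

Reversing 4254591104 gives 4011954524.

4011954524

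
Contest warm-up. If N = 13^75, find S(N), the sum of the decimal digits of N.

13^75 = 351359275572476457528076248233878088223680602077771392868333936199179517454013845557
Sum of its 84 digits: 397.

397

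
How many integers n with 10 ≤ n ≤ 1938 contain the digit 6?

The integers in [10, 1938] that contain the digit 6: 16, 26, 36, 46, 56, 60, …, 1926, 1936.
526 qualify.

526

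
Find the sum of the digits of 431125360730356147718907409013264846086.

4+3+1+1+2+5+3+6+0+7+3+0+3+5+6+1+4+7+7+1+8+9+0+7+4+0+9+0+1+3+2+6+4+8+4+6+0+8+6 = 154

154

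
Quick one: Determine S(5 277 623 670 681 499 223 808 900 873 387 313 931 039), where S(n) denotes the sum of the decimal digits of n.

5+2+7+7+6+2+3+6+7+0+6+8+1+4+9+9+2+2+3+8+0+8+9+0+0+8+7+3+3+8+7+3+1+3+9+3+1+0+3+9 = 182

182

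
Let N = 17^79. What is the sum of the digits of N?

440

17^79 = 16049621279626657045143271473566136815663210596611105405894971825820887406128729967604798715821553
Sum of its 98 digits: 440.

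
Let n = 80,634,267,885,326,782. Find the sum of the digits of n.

85

8+0+6+3+4+2+6+7+8+8+5+3+2+6+7+8+2 = 85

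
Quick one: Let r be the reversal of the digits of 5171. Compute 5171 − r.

Reverse of 5171 is 1715.
5171 − 1715 = 3456

3456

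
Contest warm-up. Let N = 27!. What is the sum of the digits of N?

108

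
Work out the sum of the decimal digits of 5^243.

728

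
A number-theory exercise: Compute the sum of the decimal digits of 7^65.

7^65 = 8538323413450849900970017037940802745289307058918668807
Sum of its 55 digits: 247.

247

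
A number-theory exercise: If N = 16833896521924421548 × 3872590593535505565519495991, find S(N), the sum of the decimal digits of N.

196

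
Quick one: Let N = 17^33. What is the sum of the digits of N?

170

17^33 = 40254497110927943179349807054456171205137
Sum of its 41 digits: 170.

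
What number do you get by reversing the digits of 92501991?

19910529

Reversing 92501991 gives 19910529.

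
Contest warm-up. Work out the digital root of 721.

7+2+1 = 10
1+0 = 1

1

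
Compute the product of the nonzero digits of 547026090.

5×4×7×2×6×9 = 15120

15120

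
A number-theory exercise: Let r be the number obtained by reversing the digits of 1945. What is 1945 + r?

Reverse of 1945 is 5491.
1945 + 5491 = 7436

7436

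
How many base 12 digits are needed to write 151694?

151694 in base 12 is 73952, which has 5 digits.

5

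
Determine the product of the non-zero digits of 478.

4×7×8 = 224

224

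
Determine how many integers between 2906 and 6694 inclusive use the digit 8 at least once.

964

The integers in [2906, 6694] that use the digit 8 at least once: 2908, 2918, 2928, 2938, 2948, 2958, …, 6688, 6689.
964 qualify.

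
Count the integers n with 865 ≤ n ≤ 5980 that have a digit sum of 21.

The integers in [865, 5980] that have a digit sum of 21: 867, 876, 885, 894, 939, 948, …, 5961, 5970.
279 qualify.

279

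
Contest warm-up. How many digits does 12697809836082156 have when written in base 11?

12697809836082156 in base 11 is 3048A05A01281185, which has 16 digits.

16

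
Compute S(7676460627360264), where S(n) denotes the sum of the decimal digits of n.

7+6+7+6+4+6+0+6+2+7+3+6+0+2+6+4 = 72

72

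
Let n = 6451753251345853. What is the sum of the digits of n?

6+4+5+1+7+5+3+2+5+1+3+4+5+8+5+3 = 67

67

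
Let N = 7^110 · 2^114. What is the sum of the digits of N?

7^110 · 2^114 = 18975966599482915455973749189204619449052889830603106454818711952928138434550486768580292105723300742785578106256573614958575616
Sum of its 128 digits: 616.

616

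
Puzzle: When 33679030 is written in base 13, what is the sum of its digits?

46

33679030 in base 13 is 6C92728.
Digit sum: 6+12+9+2+7+2+8 = 46.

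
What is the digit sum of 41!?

41! = 33452526613163807108170062053440751665152000000000
Sum of its 50 digits: 144.

144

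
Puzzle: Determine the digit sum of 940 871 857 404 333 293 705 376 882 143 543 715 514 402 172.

9+4+0+8+7+1+8+5+7+4+0+4+3+3+3+2+9+3+7+0+5+3+7+6+8+8+2+1+4+3+5+4+3+7+1+5+5+1+4+4+0+2+1+7+2 = 185

185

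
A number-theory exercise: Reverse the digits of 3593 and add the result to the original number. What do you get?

7546

Reverse of 3593 is 3953.
3593 + 3953 = 7546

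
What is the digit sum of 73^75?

568

73^75 = 56132516027336030932871231265015481927311731288980935360510376573970551622368403272473134057431911253436789110157994004561984937840471716057
Sum of its 140 digits: 568.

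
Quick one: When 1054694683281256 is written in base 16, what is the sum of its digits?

1054694683281256 in base 16 is 3BF3D3DF18768.
Digit sum: 3+11+15+3+13+3+13+15+1+8+7+6+8 = 106.

106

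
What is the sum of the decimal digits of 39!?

39! = 20397882081197443358640281739902897356800000000
Sum of its 47 digits: 189.

189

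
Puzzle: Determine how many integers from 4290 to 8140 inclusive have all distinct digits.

1933

The integers in [4290, 8140] that have all distinct digits: 4290, 4291, 4293, 4295, 4296, 4297, …, 8139, 8140.
1933 qualify.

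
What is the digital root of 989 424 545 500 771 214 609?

9+8+9+4+2+4+5+4+5+5+0+0+7+7+1+2+1+4+6+0+9 = 92
9+2 = 11
1+1 = 2

2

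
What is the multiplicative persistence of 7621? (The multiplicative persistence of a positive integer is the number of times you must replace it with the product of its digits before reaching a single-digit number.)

7621 → 84 → 32 → 6 (3 steps)

3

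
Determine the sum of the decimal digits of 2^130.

196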